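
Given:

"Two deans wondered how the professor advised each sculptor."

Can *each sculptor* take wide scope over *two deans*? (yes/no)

No

The target quantifier *each sculptor* is part of the embedded question *how the professor advised each sculptor*.
QR across an interrogative CP boundary is ruled out as a wh-island violation.
There is no licit LF on which *each sculptor* c-commands *two deans*.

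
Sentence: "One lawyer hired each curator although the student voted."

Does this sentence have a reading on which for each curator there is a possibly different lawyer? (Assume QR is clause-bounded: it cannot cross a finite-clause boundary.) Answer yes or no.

The described interpretation is the *each curator* > *one lawyer* scoping.
*each curator* is a matrix argument; the adjunct is an island but the target quantifier is outside it.
Since no island is crossed, the inverse ordering is licensed alongside surface scope.

Yes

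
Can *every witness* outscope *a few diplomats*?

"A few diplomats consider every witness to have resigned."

Yes

This is an ECM construction: *every witness* is the infinitival subject, Case-marked by the matrix verb, and the infinitive is transparent for QR.
Nothing blocks QR of the lower DP to a position above the higher one, so inverse scope is available.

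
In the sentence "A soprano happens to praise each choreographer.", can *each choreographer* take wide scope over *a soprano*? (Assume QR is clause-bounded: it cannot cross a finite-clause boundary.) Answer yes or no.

*each choreographer* is the object of the infinitival complement of a raising predicate; raising infinitives are transparent for QR, so the two DPs are in effect clausemates.
Since no island is crossed, the inverse ordering is licensed alongside surface scope.

Yes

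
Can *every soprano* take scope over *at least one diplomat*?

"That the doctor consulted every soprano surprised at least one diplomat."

Structurally, *every soprano* is inside the sentential subject *that the doctor consulted every soprano*.
Subjects — clausal subjects included — are islands for extraction, and QR is no exception.
So *every soprano* cannot raise to a position above *at least one diplomat*.

No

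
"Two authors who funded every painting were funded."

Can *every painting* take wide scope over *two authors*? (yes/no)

No

The DP *every painting* is contained in the relative clause *who funded every painting*.
The relative clause forms an island for QR, so the quantifier is confined to the head noun's restrictor.
There is no licit LF on which *every painting* c-commands *two authors*.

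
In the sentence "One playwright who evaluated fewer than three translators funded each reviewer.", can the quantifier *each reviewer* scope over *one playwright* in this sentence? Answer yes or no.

*each reviewer* is a matrix argument; only *one playwright* is modified by the relative clause *who evaluated fewer than three translators*, so the RC island is irrelevant to the target quantifier.
Ordinary QR to a clause-peripheral position gives the wide-scope LF for the lower DP.

Yes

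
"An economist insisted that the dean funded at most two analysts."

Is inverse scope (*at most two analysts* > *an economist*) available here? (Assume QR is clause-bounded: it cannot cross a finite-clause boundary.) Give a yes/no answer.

No

*at most two analysts* occurs within the finite complement clause *that the dean funded at most two analysts*.
With QR restricted to its own tensed clause, the embedded quantifier cannot reach a matrix scope position.
Hence only narrow scope for *at most two analysts* (under *an economist*) survives.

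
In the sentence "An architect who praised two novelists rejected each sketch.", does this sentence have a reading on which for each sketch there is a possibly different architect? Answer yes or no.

Yes

That reading corresponds to *each sketch* > *an architect*.
Although the sentence contains a relative clause (*who praised two novelists*), *each sketch* is outside it, in the matrix VP.
Ordinary QR to a clause-peripheral position gives the wide-scope LF for the lower DP.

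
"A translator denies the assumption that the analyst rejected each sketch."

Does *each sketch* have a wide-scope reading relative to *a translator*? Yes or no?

No

*each sketch* occurs within the complex NP *the assumption that the analyst rejected each sketch*.
The Complex NP Constraint bars QR out of the complement clause of a noun.
There is no licit LF on which *each sketch* c-commands *a translator*.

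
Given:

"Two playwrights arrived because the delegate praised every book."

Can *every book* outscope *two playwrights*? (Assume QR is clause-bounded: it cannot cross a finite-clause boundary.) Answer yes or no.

No

The target quantifier *every book* is part of the adjunct clause *because the delegate praised every book*.
Adjunct clauses are scope islands: a quantifier inside an adjunct cannot raise into the matrix clause.
The inverse ordering *every book* > *two playwrights* is therefore underivable.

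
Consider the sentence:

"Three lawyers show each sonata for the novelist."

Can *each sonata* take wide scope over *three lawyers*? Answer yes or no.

*three lawyers* and *each sonata* are co-arguments of the matrix verb, with nothing but a clause-internal boundary between them.
QR within a single clause is free, so the lower quantifier may take scope over the higher one.

Yes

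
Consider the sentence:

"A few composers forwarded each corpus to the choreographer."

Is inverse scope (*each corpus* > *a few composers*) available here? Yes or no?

*a few composers* and *each corpus* are co-arguments of the matrix verb, with nothing but a clause-internal boundary between them.
With no island boundary between them, the object can take inverse scope over the subject via ordinary QR within the clause.
Both orderings are possible: *a few composers* > *each corpus* and *each corpus* > *a few composers*.

Yes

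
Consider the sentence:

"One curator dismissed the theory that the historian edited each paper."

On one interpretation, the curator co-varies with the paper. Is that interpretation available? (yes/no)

No

The paraphrase describes the scope ordering *each paper* > *one curator*.
The target quantifier *each paper* is part of the complex NP *the theory that the historian edited each paper*.
The complex NP is opaque for QR — the quantifier is frozen inside the noun's complement.
There is no licit LF on which *each paper* c-commands *one curator*.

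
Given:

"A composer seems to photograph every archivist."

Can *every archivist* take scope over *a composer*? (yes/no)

Yes

The matrix predicate is a raising verb, whose infinitival complement is not a scope island — *every archivist* can QR into the matrix clause.
Nothing blocks QR of the lower DP to a position above the higher one, so inverse scope is available.
Both orderings are possible: *a composer* > *every archivist* and *every archivist* > *a composer*.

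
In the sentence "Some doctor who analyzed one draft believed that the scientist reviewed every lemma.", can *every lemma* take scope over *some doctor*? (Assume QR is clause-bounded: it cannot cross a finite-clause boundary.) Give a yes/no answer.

No

Structurally, *every lemma* is inside the finite complement clause *that the scientist reviewed every lemma*.
With QR restricted to its own tensed clause, the embedded quantifier cannot reach a matrix scope position.
The inverse ordering *every lemma* > *some doctor* is therefore underivable.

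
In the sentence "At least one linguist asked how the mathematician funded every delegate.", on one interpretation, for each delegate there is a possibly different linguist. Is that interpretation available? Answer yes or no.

No

This is the *every delegate* > *at least one linguist* reading.
*every delegate* is embedded in the embedded question *how the mathematician funded every delegate*.
The wh-island constraint blocks QR out of an embedded interrogative.
*every delegate* > *at least one linguist* would require crossing that boundary, which is illicit.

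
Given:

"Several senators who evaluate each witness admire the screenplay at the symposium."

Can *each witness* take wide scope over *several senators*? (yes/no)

*each witness* is embedded in the relative clause *who evaluate each witness*.
A relative clause is a scope island — quantifier raising cannot cross its boundary.
The inverse ordering *each witness* > *several senators* is therefore underivable.

No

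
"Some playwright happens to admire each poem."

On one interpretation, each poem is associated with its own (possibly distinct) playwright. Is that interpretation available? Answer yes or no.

This is the *each poem* > *some playwright* reading.
The matrix predicate is a raising verb, whose infinitival complement is not a scope island — *each poem* can QR into the matrix clause.
QR within a single clause is free, so the lower quantifier may take scope over the higher one.

Yes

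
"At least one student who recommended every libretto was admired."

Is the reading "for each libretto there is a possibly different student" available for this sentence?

No

That reading corresponds to *every libretto* > *at least one student*.
Structurally, *every libretto* is inside the relative clause *who recommended every libretto*.
A relative clause is a scope island — quantifier raising cannot cross its boundary.
So *every libretto* cannot raise high enough to outscope *at least one student*; only the surface ordering *at least one student* > *every libretto* is available.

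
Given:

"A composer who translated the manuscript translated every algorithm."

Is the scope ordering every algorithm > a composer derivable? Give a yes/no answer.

Yes

Although the sentence contains a relative clause (*who translated the manuscript*), *every algorithm* is outside it, in the matrix VP.
Nothing blocks QR of the lower DP to a position above the higher one, so inverse scope is available.
The sentence is scopally ambiguous between *a composer* > *every algorithm* and *every algorithm* > *a composer*.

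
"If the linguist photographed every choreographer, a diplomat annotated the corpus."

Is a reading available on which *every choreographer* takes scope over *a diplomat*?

No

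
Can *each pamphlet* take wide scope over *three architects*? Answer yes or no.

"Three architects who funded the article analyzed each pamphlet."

Yes

*each pamphlet* sits in the matrix clause, not in the relative clause on *three architects*.
Clause-internal QR can adjoin the lower DP above the subject, yielding the inverse reading.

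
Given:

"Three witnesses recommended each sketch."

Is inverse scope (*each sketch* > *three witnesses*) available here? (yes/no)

*each sketch* and *three witnesses* are in the same minimal clause.
Clause-internal QR can adjoin the lower DP above the subject, yielding the inverse reading.

Yes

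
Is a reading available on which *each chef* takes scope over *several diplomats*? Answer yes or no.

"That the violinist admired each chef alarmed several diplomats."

No

The target quantifier *each chef* is part of the sentential subject *that the violinist admired each chef*.
Clausal subjects are scope islands; QR from inside the subject into the matrix is barred.
So *each chef* cannot raise to a position above *several diplomats*.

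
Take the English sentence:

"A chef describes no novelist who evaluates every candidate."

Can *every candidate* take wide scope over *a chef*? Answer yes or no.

No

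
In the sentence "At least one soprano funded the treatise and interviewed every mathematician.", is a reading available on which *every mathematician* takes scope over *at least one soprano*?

No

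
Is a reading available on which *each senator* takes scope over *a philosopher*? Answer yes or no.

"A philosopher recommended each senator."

*each senator* and *a philosopher* are in the same minimal clause.
Ordinary QR to a clause-peripheral position gives the wide-scope LF for the lower DP.
Both orderings are possible: *a philosopher* > *each senator* and *each senator* > *a philosopher*.

Yes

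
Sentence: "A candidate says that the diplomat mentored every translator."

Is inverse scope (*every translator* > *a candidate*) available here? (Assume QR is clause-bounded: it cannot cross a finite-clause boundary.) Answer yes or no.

No

The target quantifier *every translator* is part of the finite complement clause *that the diplomat mentored every translator*.
With QR restricted to its own tensed clause, the embedded quantifier cannot reach a matrix scope position.
So *every translator* cannot raise to a position above *a candidate*.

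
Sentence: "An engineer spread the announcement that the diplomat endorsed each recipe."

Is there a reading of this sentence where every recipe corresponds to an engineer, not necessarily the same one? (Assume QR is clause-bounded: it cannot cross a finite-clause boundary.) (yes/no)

The described interpretation is the *each recipe* > *an engineer* scoping.
The DP *each recipe* is contained in the complex NP *the announcement that the diplomat endorsed each recipe*.
Noun-complement clauses are scope islands (the Complex NP Constraint): a quantifier inside one cannot scope into the matrix.
So *each recipe* cannot raise high enough to outscope *an engineer*; only the surface ordering *an engineer* > *each recipe* is available.

No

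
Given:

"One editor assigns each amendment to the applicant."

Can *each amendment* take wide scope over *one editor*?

Yes

Both DPs are arguments of the same predicate; there is no clause or island boundary between them.
Ordinary QR to a clause-peripheral position gives the wide-scope LF for the lower DP.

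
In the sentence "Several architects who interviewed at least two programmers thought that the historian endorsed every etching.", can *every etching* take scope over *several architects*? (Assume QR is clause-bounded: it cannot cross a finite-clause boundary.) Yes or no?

No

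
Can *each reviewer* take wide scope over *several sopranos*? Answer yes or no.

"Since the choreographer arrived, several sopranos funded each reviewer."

Yes

*each reviewer* is a matrix argument; the adjunct is an island but the target quantifier is outside it.
Since no island is crossed, the inverse ordering is licensed alongside surface scope.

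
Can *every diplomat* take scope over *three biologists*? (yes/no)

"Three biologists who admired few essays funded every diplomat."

Yes

*every diplomat* is a matrix argument; only *three biologists* is modified by the relative clause *who admired few essays*, so the RC island is irrelevant to the target quantifier.
Clause-internal QR can adjoin the lower DP above the subject, yielding the inverse reading.
Both orderings are possible: *three biologists* > *every diplomat* and *every diplomat* > *three biologists*.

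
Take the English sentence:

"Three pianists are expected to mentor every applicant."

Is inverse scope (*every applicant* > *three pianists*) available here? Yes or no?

Yes

Infinitival complements of raising predicates do not block QR; *every applicant* and *three pianists* are effectively clausemates.
Clause-internal QR can adjoin the lower DP above the subject, yielding the inverse reading.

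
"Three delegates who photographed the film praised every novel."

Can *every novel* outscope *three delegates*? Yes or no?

Yes

The RC *who photographed the film* is an island, but *every novel* is not inside it — it is the matrix object, a clausemate of *three delegates*.
With no island boundary between them, the object can take inverse scope over the subject via ordinary QR within the clause.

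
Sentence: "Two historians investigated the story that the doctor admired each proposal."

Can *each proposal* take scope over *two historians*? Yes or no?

No

The target quantifier *each proposal* is part of the complex NP *the story that the doctor admired each proposal*.
A that-clause complement to a noun is an island; QR cannot cross the NP boundary.
So *each proposal* cannot raise to a position above *two historians*.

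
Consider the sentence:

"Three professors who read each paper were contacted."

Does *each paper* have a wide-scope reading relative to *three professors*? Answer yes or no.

*each paper* sits inside the relative clause *who read each paper*.
QR out of a relative clause is ruled out by the relative-clause island constraint.
So *each paper* cannot raise to a position above *three professors*.

No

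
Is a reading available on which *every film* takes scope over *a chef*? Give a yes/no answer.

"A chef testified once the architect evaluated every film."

Structurally, *every film* is inside the adjunct clause *once the architect evaluated every film*.
The adjunct-island constraint bars QR out of an adverbial clause.
The inverse ordering *every film* > *a chef* is therefore underivable.

No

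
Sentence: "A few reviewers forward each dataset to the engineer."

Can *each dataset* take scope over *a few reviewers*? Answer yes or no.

Yes

*each dataset* is the matrix object and *a few reviewers* the matrix subject; the two are clausemates.
Since no island is crossed, the inverse ordering is licensed alongside surface scope.
So *each dataset* > *a few reviewers* is among the available readings.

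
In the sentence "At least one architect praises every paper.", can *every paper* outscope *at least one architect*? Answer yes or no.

Yes

Both DPs are arguments of the same predicate; there is no clause or island boundary between them.
Clause-internal QR can adjoin the lower DP above the subject, yielding the inverse reading.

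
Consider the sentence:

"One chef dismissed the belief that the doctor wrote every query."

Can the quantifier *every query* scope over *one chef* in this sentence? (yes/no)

No

*every query* occurs within the complex NP *the belief that the doctor wrote every query*.
A that-clause complement to a noun is an island; QR cannot cross the NP boundary.
So *every query* cannot raise to a position above *one chef*.
(Only the surface reading survives: one fixed chef with respect to all the relevant queries.)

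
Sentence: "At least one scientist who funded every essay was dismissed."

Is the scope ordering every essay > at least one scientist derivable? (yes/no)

The target quantifier *every essay* is part of the relative clause *who funded every essay*.
Quantifiers inside a relative clause are trapped there; the RC boundary blocks QR.
So *every essay* cannot raise high enough to outscope *at least one scientist*; only the surface ordering *at least one scientist* > *every essay* is available.

No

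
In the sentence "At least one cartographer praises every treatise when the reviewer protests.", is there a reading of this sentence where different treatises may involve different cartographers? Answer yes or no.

That reading corresponds to *every treatise* > *at least one cartographer*.
The adjunct clause does not contain *every treatise*, which is the matrix object.
Since no island is crossed, the inverse ordering is licensed alongside surface scope.
So *every treatise* > *at least one cartographer* is among the available readings.

Yes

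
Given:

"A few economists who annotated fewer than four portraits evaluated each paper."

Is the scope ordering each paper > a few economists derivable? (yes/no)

Yes

*each paper* is a matrix argument; only *a few economists* is modified by the relative clause *who annotated fewer than four portraits*, so the RC island is irrelevant to the target quantifier.
Clause-internal QR can adjoin the lower DP above the subject, yielding the inverse reading.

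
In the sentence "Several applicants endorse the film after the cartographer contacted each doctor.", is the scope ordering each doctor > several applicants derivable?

*each doctor* sits inside the adjunct clause *after the cartographer contacted each doctor*.
Since the clause is an adjunct (not a complement), the Adjunct Condition blocks QR across its edge.
*each doctor* > *several applicants* would require crossing that boundary, which is illicit.

No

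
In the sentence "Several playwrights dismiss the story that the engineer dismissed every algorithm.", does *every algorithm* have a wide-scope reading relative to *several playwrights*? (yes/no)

No

*every algorithm* is embedded in the complex NP *the story that the engineer dismissed every algorithm*.
Since the clause is the complement of a nominal head, the CNPC blocks scope extraction.
Hence only narrow scope for *every algorithm* (under *several playwrights*) survives.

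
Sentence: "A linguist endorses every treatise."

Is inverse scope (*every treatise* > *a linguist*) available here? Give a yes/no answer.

Yes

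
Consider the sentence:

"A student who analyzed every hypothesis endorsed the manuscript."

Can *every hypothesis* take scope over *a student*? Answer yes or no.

*every hypothesis* sits inside the relative clause *who analyzed every hypothesis*.
The relative clause forms an island for QR, so the quantifier is confined to the head noun's restrictor.
*every hypothesis* is confined to the island and cannot take scope over *a student*.

No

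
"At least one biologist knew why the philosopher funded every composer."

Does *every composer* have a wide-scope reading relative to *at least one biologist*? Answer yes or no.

No

Structurally, *every composer* is inside the embedded question *why the philosopher funded every composer*.
The wh-island constraint blocks QR out of an embedded interrogative.
Hence only narrow scope for *every composer* (under *at least one biologist*) survives.
(Only the surface reading survives: one fixed biologist with respect to all the relevant composers.)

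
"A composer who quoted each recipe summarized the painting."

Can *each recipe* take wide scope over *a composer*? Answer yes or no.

No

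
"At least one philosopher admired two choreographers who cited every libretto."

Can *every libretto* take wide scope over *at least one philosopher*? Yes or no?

No

*every libretto* occurs within the relative clause *who cited every libretto* modifying *two choreographers*.
A relative clause is a scope island — quantifier raising cannot cross its boundary.
So *every libretto* cannot raise to a position above *at least one philosopher*.
(Only the surface reading survives: one fixed philosopher with respect to all the relevant librettos.)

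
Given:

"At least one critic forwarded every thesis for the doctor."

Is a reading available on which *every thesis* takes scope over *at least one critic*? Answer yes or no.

Yes

Both DPs are arguments of the same predicate; there is no clause or island boundary between them.
Since no island is crossed, the inverse ordering is licensed alongside surface scope.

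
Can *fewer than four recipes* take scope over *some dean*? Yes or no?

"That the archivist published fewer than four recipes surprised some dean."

The DP *fewer than four recipes* is contained in the sentential subject *that the archivist published fewer than four recipes*.
The subject-island constraint blocks QR out of a clausal subject.
So *fewer than four recipes* cannot raise to a position above *some dean*.

No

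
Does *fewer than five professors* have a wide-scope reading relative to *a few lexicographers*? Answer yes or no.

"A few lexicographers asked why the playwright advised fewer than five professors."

No

The DP *fewer than five professors* is contained in the embedded question *why the playwright advised fewer than five professors*.
Embedded wh-clauses are opaque for QR, so the quantifier stays inside the question.
So *fewer than five professors* cannot raise to a position above *a few lexicographers*.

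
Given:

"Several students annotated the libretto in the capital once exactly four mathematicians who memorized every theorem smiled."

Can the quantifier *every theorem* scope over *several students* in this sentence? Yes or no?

*every theorem* sits inside the relative clause *who memorized every theorem*, which is itself inside the adjunct *once exactly four mathematicians who memorized every theorem smiled*.
Two island boundaries intervene — the relative clause and the adjunct. Either alone would block QR.
There is no licit LF on which *every theorem* c-commands *several students*.

No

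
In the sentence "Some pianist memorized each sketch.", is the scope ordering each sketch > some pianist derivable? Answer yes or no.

*each sketch* is the matrix object and *some pianist* the matrix subject; the two are clausemates.
QR within a single clause is free, so the lower quantifier may take scope over the higher one.

Yes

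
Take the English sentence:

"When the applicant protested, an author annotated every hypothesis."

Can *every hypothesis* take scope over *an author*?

Yes

The adjunct clause does not contain *every hypothesis*, which is the matrix object.
Ordinary QR to a clause-peripheral position gives the wide-scope LF for the lower DP.
So *every hypothesis* > *an author* is among the available readings.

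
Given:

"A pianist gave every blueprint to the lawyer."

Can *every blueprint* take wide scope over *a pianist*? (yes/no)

Yes

Both DPs are arguments of the same predicate; there is no clause or island boundary between them.
Since no island is crossed, the inverse ordering is licensed alongside surface scope.
So *every blueprint* > *a pianist* is among the available readings.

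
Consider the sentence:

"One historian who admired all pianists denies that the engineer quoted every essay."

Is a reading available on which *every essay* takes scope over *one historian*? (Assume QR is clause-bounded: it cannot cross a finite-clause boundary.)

No

The target quantifier *every essay* is part of the finite complement clause *that the engineer quoted every essay*.
Finite CP is the ceiling for QR here, by assumption.
So *every essay* cannot raise high enough to outscope *one historian*; only the surface ordering *one historian* > *every essay* is available.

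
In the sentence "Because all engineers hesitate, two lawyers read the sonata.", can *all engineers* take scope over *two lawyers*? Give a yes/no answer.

No

*all engineers* is embedded in the adjunct clause *because all engineers hesitate*.
Scope out of an adjunct clause is unavailable: QR respects the adjunct-island constraint.
*all engineers* is confined to the island and cannot take scope over *two lawyers*.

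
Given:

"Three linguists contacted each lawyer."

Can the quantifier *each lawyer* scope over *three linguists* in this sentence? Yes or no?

Yes

*each lawyer* and *three linguists* are in the same minimal clause.
Clause-internal QR can adjoin the lower DP above the subject, yielding the inverse reading.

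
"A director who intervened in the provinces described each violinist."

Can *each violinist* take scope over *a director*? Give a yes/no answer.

*each violinist* sits in the matrix clause, not in the relative clause on *a director*.
Nothing blocks QR of the lower DP to a position above the higher one, so inverse scope is available.

Yes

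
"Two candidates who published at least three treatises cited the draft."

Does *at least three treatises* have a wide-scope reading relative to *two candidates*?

No

*at least three treatises* occurs within the relative clause *who published at least three treatises*.
The relative clause forms an island for QR, so the quantifier is confined to the head noun's restrictor.
There is no licit LF on which *at least three treatises* c-commands *two candidates*.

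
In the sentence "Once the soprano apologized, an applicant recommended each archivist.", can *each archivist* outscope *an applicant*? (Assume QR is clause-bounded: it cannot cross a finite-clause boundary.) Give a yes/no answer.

Yes

The adjunct island is irrelevant here — *each archivist* and *an applicant* are both in the matrix clause.
Clause-internal QR can adjoin the lower DP above the subject, yielding the inverse reading.
The sentence is scopally ambiguous between *an applicant* > *each archivist* and *each archivist* > *an applicant*.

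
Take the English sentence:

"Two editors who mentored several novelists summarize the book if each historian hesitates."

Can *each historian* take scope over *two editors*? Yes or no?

No

*each historian* occurs within the adjunct clause *if each historian hesitates*.
Adjuncts are opaque for quantifier raising; a quantifier in an adjunct stays inside it.
So *each historian* cannot raise to a position above *two editors*.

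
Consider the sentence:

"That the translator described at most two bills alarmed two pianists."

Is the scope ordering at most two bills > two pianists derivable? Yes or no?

The DP *at most two bills* is contained in the sentential subject *that the translator described at most two bills*.
The Sentential Subject Constraint rules out raising the quantifier out of the that-clause subject.
*at most two bills* is confined to the island and cannot take scope over *two pianists*.

No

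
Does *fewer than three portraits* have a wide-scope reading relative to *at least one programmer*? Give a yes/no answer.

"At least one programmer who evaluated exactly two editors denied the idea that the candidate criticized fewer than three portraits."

*fewer than three portraits* sits inside the complex NP *the idea that the candidate criticized fewer than three portraits*.
Since the clause is the complement of a nominal head, the CNPC blocks scope extraction.
So the wide-scope reading for *fewer than three portraits* is blocked.

No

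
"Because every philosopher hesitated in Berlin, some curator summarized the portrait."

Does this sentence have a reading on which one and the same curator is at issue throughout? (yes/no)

Yes

The paraphrase describes the scope ordering *some curator* > *every philosopher*.
*some curator* is a matrix-clause argument and can take scope within the matrix clause over the constituent containing *every philosopher*, so *some curator* > *every philosopher* needs no island-crossing movement and is available.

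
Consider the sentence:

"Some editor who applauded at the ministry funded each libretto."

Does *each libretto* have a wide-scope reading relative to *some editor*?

The RC *who applauded at the ministry* is an island, but *each libretto* is not inside it — it is the matrix object, a clausemate of *some editor*.
With no island boundary between them, the object can take inverse scope over the subject via ordinary QR within the clause.

Yes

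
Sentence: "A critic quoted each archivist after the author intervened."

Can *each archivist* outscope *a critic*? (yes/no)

Neither queried DP is inside the adjunct, so the adjunct-island constraint does not apply.
With no island boundary between them, the object can take inverse scope over the subject via ordinary QR within the clause.
Both orderings are possible: *a critic* > *each archivist* and *each archivist* > *a critic*.

Yes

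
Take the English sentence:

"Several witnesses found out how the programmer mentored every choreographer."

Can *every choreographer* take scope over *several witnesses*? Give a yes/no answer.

No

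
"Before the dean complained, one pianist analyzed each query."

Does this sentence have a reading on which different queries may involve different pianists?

Yes

The described interpretation is the *each query* > *one pianist* scoping.
Although there is an adjunct clause, *each query* is in the main clause, not inside the adjunct.
Ordinary QR to a clause-peripheral position gives the wide-scope LF for the lower DP.
So *each query* > *one pianist* is among the available readings.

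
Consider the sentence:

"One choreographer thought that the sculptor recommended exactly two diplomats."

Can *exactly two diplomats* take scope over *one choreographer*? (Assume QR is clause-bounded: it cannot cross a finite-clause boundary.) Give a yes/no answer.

No

Structurally, *exactly two diplomats* is inside the finite complement clause *that the sculptor recommended exactly two diplomats*.
QR is clause-bounded, so the finite complement is a scope island for the embedded quantifier.
Hence only narrow scope for *exactly two diplomats* (under *one choreographer*) survives.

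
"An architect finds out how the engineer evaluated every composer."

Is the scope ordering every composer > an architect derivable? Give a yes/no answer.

The target quantifier *every composer* is part of the embedded question *how the engineer evaluated every composer*.
The wh-island constraint blocks QR out of an embedded interrogative.
So the wide-scope reading for *every composer* is blocked.

No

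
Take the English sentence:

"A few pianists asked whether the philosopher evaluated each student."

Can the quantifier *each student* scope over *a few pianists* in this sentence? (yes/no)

*each student* occurs within the embedded question *whether the philosopher evaluated each student*.
Embedded questions are wh-islands: a quantifier inside an indirect question cannot QR into the matrix clause.
So the wide-scope reading for *each student* is blocked.

No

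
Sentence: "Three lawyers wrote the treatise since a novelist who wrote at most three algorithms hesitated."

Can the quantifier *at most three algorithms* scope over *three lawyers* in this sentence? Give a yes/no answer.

No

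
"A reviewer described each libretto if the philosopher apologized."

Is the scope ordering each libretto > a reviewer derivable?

Yes

The adjunct clause does not contain *each libretto*, which is the matrix object.
No island intervenes, so both surface and inverse scope are derivable.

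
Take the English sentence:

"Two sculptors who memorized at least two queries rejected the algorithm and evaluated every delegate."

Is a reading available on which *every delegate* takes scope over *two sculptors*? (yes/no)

No

*every delegate* sits inside one conjunct of the coordinate structure (*evaluated every delegate*).
The Coordinate Structure Constraint blocks movement (including QR) out of a single conjunct.
So *every delegate* cannot raise high enough to outscope *two sculptors*; only the surface ordering *two sculptors* > *every delegate* is available.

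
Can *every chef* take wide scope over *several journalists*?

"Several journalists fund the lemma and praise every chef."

*every chef* sits inside one conjunct of the coordinate structure (*praise every chef*).
QR out of a conjunct would have to apply non-ATB, which the CSC forbids.
The inverse ordering *every chef* > *several journalists* is therefore underivable.

No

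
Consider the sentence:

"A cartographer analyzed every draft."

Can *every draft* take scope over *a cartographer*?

*every draft* and *a cartographer* are in the same minimal clause.
No island intervenes, so both surface and inverse scope are derivable.
Both orderings are possible: *a cartographer* > *every draft* and *every draft* > *a cartographer*.

Yes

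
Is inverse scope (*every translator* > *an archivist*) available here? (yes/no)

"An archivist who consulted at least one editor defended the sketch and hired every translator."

No

*every translator* is embedded in one conjunct of the coordinate structure (*hired every translator*).
Asymmetric QR out of one conjunct violates the Coordinate Structure Constraint.
*every translator* is confined to the island and cannot take scope over *an archivist*.
(Only the surface reading survives: one fixed archivist with respect to all the relevant translators.)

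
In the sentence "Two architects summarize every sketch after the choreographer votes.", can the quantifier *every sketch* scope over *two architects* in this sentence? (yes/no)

*every sketch* is a matrix argument; the adjunct is an island but the target quantifier is outside it.
No island intervenes, so both surface and inverse scope are derivable.

Yes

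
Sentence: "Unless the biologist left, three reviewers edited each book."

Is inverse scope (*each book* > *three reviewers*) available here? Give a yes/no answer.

The adjunct island is irrelevant here — *each book* and *three reviewers* are both in the matrix clause.
With no island boundary between them, the object can take inverse scope over the subject via ordinary QR within the clause.

Yes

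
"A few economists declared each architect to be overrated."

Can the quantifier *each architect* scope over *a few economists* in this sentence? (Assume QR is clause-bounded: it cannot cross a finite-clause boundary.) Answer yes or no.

Yes

This is an ECM construction: *each architect* is the infinitival subject, Case-marked by the matrix verb, and the infinitive is transparent for QR.
QR within a single clause is free, so the lower quantifier may take scope over the higher one.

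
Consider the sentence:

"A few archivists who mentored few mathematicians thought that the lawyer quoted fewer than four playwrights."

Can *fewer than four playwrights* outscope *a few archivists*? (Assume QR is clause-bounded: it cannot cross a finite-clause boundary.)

The target quantifier *fewer than four playwrights* is part of the finite complement clause *that the lawyer quoted fewer than four playwrights*.
QR is clause-bounded, so the finite complement is a scope island for the embedded quantifier.
So *fewer than four playwrights* cannot raise to a position above *a few archivists*.

No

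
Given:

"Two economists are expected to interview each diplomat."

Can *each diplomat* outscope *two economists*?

*each diplomat* is inside a raising infinitive, which is transparent to QR (no CP barrier), so it behaves as a matrix argument.
No island intervenes, so both surface and inverse scope are derivable.
Both orderings are possible: *two economists* > *each diplomat* and *each diplomat* > *two economists*.

Yes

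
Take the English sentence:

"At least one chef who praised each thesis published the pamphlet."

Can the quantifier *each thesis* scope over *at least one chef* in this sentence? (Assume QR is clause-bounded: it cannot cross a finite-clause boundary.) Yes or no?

No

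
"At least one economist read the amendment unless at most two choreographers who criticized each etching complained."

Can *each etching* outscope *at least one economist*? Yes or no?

No

*each etching* occurs within the relative clause *who criticized each etching*, which is itself inside the adjunct *unless at most two choreographers who criticized each etching complained*.
Both the relative clause and the enclosing adjunct are scope islands; QR cannot cross either.
So *each etching* cannot raise high enough to outscope *at least one economist*; only the surface ordering *at least one economist* > *each etching* is available.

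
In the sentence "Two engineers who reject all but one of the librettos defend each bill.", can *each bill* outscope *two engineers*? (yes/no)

The RC *who reject all but one of the librettos* is an island, but *each bill* is not inside it — it is the matrix object, a clausemate of *two engineers*.
Since no island is crossed, the inverse ordering is licensed alongside surface scope.

Yes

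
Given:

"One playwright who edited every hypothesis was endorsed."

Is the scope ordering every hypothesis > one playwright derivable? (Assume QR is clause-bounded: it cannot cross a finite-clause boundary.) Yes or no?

No

Structurally, *every hypothesis* is inside the relative clause *who edited every hypothesis*.
QR out of a relative clause is ruled out by the relative-clause island constraint.
*every hypothesis* is confined to the island and cannot take scope over *one playwright*.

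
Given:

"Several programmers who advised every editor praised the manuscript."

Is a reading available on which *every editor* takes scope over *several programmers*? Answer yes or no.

*every editor* sits inside the relative clause *who advised every editor*.
A relative clause is a scope island — quantifier raising cannot cross its boundary.
*every editor* is confined to the island and cannot take scope over *several programmers*.

No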